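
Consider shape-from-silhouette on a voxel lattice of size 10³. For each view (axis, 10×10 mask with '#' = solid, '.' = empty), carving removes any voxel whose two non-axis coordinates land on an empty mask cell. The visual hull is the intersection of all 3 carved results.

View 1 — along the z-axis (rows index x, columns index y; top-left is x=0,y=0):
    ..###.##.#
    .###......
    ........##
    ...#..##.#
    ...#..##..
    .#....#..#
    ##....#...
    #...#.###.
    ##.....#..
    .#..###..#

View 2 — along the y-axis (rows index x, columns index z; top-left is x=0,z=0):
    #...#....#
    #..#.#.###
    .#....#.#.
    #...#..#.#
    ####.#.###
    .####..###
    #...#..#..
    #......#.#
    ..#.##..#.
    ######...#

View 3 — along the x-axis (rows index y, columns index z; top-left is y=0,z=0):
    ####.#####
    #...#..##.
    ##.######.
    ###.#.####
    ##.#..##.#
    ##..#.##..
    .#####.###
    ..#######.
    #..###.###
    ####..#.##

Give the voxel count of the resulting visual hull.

remaining voxels: 120

full grid |V| = 1000
step 1: project along z, AND mask (37/100) → |grid| = 370
step 2: project along y, AND mask (48/100) → |grid| = 174
step 3: project along x, AND mask (69/100) → |grid| = 120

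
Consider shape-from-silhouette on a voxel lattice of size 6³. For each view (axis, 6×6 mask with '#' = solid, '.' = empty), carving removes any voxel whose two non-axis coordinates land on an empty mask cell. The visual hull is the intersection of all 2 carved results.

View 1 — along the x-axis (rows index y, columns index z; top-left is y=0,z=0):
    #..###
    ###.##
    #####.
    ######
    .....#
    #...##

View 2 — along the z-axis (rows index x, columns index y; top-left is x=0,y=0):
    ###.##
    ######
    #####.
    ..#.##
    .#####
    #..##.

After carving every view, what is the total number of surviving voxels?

voxel count = 103

full grid |V| = 216
V1 x: intersect with YZ mask (24 set) -- 144 left
V2 z: intersect with XY mask (27 set) -- 103 left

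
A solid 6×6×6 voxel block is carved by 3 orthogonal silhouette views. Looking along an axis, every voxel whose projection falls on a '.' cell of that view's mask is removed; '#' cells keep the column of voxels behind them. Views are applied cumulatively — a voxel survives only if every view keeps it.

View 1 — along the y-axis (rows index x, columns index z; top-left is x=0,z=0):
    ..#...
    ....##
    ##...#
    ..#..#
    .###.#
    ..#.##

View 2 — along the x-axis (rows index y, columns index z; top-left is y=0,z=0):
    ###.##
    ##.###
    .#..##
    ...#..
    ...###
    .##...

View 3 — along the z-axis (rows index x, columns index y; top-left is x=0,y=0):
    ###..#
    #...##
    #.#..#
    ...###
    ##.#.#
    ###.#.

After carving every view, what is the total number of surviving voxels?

remaining voxels: 32

start: 6×6×6 = 216 voxels
step 1: project along y, AND mask (15/36) → |grid| = 90
step 2: project along x, AND mask (19/36) → |grid| = 49
step 3: project along z, AND mask (21/36) → |grid| = 32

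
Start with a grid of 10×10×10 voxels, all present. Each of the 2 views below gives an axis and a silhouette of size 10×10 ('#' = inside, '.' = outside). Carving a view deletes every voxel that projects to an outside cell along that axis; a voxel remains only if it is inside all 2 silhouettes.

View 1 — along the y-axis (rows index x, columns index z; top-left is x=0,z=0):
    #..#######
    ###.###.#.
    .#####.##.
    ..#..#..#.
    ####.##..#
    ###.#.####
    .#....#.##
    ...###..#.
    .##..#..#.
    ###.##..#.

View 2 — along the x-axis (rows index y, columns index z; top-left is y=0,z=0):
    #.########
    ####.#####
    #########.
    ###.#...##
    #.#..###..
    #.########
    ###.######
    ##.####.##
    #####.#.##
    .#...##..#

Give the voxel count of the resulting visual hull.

447 voxels

initial block: 10^3 = 1000
  1. axis=1 (XZ plane), |mask|=58  ⇒  voxels=580
  2. axis=0 (YZ plane), |mask|=76  ⇒  voxels=447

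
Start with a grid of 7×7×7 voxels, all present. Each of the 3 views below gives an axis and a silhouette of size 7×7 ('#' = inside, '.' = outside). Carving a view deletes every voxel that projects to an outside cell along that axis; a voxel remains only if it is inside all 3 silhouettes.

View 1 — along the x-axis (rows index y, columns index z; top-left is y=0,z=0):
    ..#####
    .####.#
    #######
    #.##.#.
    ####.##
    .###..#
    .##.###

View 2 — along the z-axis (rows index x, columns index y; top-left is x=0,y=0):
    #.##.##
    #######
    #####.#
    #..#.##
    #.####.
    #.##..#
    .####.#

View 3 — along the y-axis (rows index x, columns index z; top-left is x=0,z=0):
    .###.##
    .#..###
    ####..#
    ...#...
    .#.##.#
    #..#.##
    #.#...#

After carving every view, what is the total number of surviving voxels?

|visual hull| = 104

full grid |V| = 343
step 1: project along x, AND mask (36/49) → |grid| = 252
step 2: project along z, AND mask (36/49) → |grid| = 185
step 3: project along y, AND mask (26/49) → |grid| = 104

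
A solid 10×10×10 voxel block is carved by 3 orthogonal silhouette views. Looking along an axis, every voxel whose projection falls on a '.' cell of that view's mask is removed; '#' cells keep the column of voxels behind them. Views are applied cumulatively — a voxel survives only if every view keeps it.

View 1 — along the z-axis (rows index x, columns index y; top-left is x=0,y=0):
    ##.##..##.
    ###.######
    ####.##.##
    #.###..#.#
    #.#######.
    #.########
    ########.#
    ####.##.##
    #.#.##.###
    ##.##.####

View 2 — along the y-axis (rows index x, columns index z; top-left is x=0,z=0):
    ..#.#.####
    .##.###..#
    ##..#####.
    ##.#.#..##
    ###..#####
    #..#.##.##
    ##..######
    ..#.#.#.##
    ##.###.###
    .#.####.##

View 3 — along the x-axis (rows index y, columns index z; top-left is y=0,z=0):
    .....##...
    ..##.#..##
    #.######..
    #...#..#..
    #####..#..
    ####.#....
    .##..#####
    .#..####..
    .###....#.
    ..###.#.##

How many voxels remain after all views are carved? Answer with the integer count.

245 voxels

before carving: 1000 voxels (10×10×10)
after view 1 [z-axis, 78 of 100 cells solid] → remaining = 780
after view 2 [y-axis, 67 of 100 cells solid] → remaining = 524
after view 3 [x-axis, 50 of 100 cells solid] → remaining = 245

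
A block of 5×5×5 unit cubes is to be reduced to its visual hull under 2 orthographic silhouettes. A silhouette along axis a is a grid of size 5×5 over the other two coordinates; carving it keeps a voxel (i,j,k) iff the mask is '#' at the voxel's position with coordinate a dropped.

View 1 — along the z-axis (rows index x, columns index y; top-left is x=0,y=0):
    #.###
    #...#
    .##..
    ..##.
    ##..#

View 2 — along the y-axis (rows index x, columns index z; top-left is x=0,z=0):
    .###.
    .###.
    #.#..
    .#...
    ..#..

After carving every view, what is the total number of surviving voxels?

before carving: 125 voxels (5×5×5)
V1 z: intersect with XY mask (13 set) -- 65 left
V2 y: intersect with XZ mask (10 set) -- 27 left

remaining voxels: 27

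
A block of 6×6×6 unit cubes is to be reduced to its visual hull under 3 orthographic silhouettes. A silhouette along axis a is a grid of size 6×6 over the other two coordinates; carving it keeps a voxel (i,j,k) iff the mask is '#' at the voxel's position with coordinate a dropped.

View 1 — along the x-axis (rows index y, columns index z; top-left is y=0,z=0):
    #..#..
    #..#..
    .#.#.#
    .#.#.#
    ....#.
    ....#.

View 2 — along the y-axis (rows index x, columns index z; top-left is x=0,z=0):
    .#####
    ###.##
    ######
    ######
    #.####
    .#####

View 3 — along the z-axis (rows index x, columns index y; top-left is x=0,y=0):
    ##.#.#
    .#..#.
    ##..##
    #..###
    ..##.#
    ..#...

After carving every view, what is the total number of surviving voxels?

before carving: 216 voxels (6×6×6)
[1] x-view keeps 12 columns → grid now 72
[2] y-view keeps 32 columns → grid now 62
[3] z-view keeps 18 columns → grid now 29

|visual hull| = 29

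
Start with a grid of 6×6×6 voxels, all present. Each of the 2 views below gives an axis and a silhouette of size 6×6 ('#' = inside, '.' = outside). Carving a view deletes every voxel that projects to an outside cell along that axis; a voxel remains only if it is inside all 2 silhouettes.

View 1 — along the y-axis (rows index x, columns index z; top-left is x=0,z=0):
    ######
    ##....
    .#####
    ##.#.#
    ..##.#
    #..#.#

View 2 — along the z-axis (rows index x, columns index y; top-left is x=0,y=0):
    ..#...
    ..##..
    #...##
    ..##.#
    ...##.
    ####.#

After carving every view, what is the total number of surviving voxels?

full grid |V| = 216
carve view 1 (along y, XZ-mask fill 23/36): 138 voxels remain
carve view 2 (along z, XY-mask fill 16/36): 58 voxels remain

|visual hull| = 58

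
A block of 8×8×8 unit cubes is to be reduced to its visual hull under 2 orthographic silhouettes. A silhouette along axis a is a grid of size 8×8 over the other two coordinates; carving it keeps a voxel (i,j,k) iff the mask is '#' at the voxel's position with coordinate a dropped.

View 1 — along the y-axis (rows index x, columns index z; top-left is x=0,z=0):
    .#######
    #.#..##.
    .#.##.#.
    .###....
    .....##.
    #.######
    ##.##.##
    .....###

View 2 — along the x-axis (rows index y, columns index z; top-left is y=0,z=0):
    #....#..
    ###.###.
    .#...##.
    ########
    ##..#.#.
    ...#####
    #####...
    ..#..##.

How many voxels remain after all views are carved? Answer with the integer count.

full grid |V| = 512
after view 1 [y-axis, 36 of 64 cells solid] → remaining = 288
after view 2 [x-axis, 36 of 64 cells solid] → remaining = 166

166 voxels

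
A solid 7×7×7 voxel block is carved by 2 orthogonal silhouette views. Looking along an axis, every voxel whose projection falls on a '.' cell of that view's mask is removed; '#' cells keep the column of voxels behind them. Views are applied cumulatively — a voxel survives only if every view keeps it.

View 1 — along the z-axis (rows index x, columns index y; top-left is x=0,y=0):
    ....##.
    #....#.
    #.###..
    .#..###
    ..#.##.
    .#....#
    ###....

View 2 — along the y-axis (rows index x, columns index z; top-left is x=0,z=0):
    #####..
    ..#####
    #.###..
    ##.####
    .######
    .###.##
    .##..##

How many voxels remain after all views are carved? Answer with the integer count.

before carving: 343 voxels (7×7×7)
  1. axis=2 (XY plane), |mask|=20  ⇒  voxels=140
  2. axis=1 (XZ plane), |mask|=35  ⇒  voxels=100

voxel count = 100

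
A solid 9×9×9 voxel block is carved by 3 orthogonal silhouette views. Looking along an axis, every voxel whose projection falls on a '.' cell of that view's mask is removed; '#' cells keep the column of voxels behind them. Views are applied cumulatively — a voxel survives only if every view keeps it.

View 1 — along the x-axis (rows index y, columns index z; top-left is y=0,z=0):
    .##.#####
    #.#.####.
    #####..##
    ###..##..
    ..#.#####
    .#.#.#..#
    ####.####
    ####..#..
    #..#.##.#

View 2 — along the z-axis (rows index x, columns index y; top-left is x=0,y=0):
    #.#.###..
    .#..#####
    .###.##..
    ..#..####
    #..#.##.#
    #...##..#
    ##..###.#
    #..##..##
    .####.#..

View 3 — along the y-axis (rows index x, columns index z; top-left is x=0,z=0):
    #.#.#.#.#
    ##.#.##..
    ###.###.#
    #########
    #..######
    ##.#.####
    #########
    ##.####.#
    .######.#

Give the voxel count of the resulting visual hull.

before carving: 729 voxels (9×9×9)
step 1: project along x, AND mask (53/81) → |grid| = 477
step 2: project along z, AND mask (46/81) → |grid| = 272
step 3: project along y, AND mask (63/81) → |grid| = 213

voxel count = 213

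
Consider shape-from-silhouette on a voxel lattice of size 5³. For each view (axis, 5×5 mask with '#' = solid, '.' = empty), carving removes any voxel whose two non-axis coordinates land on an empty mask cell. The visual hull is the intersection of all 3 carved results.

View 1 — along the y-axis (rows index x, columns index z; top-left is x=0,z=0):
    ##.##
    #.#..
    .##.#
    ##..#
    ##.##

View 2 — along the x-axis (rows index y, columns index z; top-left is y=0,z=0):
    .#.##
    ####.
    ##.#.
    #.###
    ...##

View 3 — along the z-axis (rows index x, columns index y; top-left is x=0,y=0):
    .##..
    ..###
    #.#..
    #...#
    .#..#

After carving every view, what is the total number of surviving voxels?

voxel count = 20

before carving: 125 voxels (5×5×5)
after view 1 [y-axis, 16 of 25 cells solid] → remaining = 80
after view 2 [x-axis, 16 of 25 cells solid] → remaining = 50
after view 3 [z-axis, 11 of 25 cells solid] → remaining = 20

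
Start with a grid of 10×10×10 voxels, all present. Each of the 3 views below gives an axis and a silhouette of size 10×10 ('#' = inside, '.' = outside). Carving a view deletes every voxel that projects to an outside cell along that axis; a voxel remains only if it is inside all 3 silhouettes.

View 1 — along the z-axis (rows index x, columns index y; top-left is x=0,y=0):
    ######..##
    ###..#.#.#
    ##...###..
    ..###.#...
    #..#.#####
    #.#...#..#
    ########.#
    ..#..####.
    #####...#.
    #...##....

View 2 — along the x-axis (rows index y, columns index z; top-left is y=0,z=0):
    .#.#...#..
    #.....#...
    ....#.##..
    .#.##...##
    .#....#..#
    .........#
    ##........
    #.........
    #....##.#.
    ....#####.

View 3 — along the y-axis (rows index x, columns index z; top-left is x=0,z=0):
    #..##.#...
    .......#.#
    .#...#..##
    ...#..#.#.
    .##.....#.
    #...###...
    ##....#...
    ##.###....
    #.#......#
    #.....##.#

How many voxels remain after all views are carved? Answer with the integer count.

voxel count = 60

before carving: 1000 voxels (10×10×10)
step 1: project along z, AND mask (57/100) → |grid| = 570
step 2: project along x, AND mask (29/100) → |grid| = 160
step 3: project along y, AND mask (35/100) → |grid| = 60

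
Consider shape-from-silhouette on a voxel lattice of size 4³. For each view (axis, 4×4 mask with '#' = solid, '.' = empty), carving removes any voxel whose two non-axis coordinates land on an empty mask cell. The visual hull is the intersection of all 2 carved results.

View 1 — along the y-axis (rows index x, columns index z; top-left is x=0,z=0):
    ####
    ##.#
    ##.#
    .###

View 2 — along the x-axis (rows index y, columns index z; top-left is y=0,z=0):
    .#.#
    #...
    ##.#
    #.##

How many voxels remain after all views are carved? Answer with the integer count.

full grid |V| = 64
carve view 1 (along y, XZ-mask fill 13/16): 52 voxels remain
carve view 2 (along x, YZ-mask fill 9/16): 31 voxels remain

|visual hull| = 31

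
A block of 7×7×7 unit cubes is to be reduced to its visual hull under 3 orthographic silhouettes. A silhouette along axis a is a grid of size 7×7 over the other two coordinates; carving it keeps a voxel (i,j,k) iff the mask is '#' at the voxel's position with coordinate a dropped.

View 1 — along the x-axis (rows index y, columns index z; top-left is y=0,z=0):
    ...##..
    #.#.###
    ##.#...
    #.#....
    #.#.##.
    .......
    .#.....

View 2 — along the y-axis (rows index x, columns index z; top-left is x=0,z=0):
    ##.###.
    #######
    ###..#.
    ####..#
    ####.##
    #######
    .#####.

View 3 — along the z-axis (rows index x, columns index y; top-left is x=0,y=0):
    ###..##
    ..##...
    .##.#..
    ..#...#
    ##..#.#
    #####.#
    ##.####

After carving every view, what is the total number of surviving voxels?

start: 7×7×7 = 343 voxels
carve view 1 (along x, YZ-mask fill 17/49): 119 voxels remain
carve view 2 (along y, XZ-mask fill 39/49): 96 voxels remain
carve view 3 (along z, XY-mask fill 28/49): 62 voxels remain

voxel count = 62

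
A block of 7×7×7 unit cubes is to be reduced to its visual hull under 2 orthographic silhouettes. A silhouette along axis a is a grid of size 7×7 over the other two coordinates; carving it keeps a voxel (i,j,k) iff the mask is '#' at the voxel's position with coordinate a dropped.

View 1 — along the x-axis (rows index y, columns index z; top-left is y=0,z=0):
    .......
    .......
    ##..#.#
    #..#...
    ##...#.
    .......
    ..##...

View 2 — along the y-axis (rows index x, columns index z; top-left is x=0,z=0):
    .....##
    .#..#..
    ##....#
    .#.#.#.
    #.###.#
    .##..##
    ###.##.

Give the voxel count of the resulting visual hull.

|visual hull| = 37

start: 7×7×7 = 343 voxels
after view 1 [x-axis, 11 of 49 cells solid] → remaining = 77
after view 2 [y-axis, 24 of 49 cells solid] → remaining = 37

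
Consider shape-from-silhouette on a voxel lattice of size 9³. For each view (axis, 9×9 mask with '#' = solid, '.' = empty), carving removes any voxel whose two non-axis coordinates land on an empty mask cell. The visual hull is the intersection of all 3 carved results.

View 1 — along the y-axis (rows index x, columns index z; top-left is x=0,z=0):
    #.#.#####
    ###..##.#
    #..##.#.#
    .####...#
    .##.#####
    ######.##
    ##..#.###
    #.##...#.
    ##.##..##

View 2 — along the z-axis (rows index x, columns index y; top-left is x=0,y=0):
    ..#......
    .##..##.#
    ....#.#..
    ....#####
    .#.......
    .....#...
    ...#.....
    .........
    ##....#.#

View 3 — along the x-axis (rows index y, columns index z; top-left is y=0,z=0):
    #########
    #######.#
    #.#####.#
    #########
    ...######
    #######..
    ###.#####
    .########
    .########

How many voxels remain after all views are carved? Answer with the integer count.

remaining voxels: 101

initial block: 9^3 = 729
after view 1 [y-axis, 54 of 81 cells solid] → remaining = 486
after view 2 [z-axis, 20 of 81 cells solid] → remaining = 117
after view 3 [x-axis, 70 of 81 cells solid] → remaining = 101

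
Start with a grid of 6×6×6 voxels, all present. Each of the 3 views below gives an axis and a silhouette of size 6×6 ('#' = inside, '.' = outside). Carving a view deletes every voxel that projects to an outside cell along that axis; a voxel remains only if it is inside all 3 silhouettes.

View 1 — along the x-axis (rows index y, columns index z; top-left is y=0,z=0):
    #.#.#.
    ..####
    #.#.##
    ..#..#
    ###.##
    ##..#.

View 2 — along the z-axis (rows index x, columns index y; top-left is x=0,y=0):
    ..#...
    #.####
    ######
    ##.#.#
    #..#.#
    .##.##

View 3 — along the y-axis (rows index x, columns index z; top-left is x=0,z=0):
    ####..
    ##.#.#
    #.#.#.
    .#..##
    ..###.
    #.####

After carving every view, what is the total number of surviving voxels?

initial block: 6^3 = 216
[1] x-view keeps 21 columns → grid now 126
[2] z-view keeps 23 columns → grid now 78
[3] y-view keeps 22 columns → grid now 49

|visual hull| = 49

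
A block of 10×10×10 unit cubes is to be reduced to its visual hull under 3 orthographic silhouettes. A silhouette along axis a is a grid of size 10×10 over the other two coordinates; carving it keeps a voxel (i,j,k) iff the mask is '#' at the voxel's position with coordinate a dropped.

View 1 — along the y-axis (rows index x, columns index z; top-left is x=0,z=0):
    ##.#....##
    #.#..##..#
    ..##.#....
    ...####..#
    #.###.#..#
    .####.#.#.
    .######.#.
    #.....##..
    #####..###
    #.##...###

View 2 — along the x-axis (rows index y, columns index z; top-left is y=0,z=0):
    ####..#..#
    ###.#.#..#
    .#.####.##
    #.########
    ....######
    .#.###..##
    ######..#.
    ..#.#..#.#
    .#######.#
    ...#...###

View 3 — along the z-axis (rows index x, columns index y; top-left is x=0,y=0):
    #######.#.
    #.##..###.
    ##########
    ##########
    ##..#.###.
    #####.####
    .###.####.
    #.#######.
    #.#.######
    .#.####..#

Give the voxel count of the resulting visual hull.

remaining voxels: 273

start: 10×10×10 = 1000 voxels
carve view 1 (along y, XZ-mask fill 54/100): 540 voxels remain
carve view 2 (along x, YZ-mask fill 63/100): 345 voxels remain
carve view 3 (along z, XY-mask fill 78/100): 273 voxels remain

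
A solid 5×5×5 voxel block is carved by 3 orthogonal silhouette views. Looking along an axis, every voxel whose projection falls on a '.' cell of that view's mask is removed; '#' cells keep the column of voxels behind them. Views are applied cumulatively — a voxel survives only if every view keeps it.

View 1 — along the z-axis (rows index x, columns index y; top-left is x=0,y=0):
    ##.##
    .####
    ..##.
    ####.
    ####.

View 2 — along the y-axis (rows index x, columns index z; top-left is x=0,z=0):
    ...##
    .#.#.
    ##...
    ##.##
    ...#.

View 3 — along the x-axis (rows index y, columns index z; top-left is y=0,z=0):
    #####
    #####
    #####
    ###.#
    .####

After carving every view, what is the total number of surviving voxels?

before carving: 125 voxels (5×5×5)
  1. axis=2 (XY plane), |mask|=18  ⇒  voxels=90
  2. axis=1 (XZ plane), |mask|=11  ⇒  voxels=40
  3. axis=0 (YZ plane), |mask|=23  ⇒  voxels=36

voxel count = 36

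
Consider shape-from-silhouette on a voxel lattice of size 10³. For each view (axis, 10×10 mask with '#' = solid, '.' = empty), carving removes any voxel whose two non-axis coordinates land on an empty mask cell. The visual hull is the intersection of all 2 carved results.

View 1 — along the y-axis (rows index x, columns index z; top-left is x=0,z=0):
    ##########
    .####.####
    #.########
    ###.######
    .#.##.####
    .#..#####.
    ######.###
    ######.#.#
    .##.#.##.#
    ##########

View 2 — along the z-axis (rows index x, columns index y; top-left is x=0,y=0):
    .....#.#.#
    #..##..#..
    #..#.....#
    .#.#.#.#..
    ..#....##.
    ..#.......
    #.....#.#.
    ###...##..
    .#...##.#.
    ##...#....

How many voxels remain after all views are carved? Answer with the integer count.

initial block: 10^3 = 1000
[1] y-view keeps 82 columns → grid now 820
[2] z-view keeps 33 columns → grid now 273

273 voxels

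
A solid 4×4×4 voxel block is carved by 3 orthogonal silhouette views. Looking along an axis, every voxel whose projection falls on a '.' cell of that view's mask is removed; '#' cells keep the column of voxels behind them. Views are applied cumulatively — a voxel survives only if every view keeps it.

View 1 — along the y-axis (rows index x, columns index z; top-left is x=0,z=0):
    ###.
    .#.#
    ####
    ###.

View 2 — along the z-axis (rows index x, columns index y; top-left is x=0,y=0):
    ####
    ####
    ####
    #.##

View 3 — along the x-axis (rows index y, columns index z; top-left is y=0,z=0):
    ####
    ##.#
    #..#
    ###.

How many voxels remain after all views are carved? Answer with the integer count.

34 voxels

start: 4×4×4 = 64 voxels
carve view 1 (along y, XZ-mask fill 12/16): 48 voxels remain
carve view 2 (along z, XY-mask fill 15/16): 45 voxels remain
carve view 3 (along x, YZ-mask fill 12/16): 34 voxels remain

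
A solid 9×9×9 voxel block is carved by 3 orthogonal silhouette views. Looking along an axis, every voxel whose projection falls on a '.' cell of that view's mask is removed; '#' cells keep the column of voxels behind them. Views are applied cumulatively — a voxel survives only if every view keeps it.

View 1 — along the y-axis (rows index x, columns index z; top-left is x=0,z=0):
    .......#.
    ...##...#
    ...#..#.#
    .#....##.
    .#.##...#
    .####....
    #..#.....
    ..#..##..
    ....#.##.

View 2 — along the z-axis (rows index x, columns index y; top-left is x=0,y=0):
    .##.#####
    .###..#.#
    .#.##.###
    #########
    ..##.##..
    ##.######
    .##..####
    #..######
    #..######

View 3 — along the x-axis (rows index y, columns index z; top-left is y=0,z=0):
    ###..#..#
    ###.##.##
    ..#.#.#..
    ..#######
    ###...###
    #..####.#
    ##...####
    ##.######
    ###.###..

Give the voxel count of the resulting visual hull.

full grid |V| = 729
V1 y: intersect with XZ mask (26 set) -- 234 left
V2 z: intersect with XY mask (59 set) -- 169 left
V3 x: intersect with YZ mask (54 set) -- 107 left

|visual hull| = 107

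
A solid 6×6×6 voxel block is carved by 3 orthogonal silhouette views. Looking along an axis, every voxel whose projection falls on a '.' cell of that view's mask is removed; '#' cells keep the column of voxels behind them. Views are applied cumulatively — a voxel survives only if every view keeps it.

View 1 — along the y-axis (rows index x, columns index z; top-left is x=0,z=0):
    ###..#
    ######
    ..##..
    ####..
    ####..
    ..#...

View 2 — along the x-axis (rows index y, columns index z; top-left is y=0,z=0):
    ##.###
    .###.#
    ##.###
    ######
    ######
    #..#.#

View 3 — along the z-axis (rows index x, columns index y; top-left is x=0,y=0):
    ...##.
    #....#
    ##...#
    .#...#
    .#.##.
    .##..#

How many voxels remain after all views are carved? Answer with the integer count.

|visual hull| = 37

initial block: 6^3 = 216
[1] y-view keeps 21 columns → grid now 126
[2] x-view keeps 29 columns → grid now 98
[3] z-view keeps 15 columns → grid now 37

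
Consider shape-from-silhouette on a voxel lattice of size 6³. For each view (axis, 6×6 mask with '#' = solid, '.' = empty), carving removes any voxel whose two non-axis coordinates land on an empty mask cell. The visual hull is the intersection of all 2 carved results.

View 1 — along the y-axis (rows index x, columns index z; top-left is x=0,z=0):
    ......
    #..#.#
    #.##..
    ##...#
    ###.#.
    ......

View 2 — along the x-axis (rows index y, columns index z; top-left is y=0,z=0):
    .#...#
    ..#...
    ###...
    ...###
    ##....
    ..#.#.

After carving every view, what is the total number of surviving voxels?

full grid |V| = 216
V1 y: intersect with XZ mask (13 set) -- 78 left
V2 x: intersect with YZ mask (13 set) -- 28 left

voxel count = 28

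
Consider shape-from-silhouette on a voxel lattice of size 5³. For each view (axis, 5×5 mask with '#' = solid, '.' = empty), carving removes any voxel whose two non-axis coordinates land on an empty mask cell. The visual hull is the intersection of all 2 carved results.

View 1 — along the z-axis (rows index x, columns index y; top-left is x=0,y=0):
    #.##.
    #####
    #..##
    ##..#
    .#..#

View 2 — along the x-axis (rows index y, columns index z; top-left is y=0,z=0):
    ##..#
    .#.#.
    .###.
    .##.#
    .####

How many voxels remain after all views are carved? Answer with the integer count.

full grid |V| = 125
after view 1 [z-axis, 16 of 25 cells solid] → remaining = 80
after view 2 [x-axis, 15 of 25 cells solid] → remaining = 49

remaining voxels: 49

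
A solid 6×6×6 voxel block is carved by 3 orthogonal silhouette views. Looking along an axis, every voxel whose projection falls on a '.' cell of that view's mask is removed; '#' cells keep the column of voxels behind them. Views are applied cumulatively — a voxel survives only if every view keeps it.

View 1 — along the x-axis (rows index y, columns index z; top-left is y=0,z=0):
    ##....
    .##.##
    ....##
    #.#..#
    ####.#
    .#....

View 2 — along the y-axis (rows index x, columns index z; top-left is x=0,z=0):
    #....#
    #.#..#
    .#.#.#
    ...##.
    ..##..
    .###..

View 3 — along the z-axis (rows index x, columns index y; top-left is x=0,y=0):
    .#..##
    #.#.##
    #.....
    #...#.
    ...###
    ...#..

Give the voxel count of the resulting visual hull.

voxel count = 14

start: 6×6×6 = 216 voxels
[1] x-view keeps 17 columns → grid now 102
[2] y-view keeps 15 columns → grid now 41
[3] z-view keeps 14 columns → grid now 14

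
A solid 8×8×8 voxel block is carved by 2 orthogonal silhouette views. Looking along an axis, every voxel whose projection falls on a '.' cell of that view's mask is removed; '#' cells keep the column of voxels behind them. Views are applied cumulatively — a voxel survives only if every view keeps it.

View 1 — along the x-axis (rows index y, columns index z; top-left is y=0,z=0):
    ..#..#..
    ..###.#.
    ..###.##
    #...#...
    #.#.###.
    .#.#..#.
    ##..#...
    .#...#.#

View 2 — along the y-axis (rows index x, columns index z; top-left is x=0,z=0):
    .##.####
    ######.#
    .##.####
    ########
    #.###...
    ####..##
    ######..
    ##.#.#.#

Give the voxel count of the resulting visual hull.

full grid |V| = 512
[1] x-view keeps 27 columns → grid now 216
[2] y-view keeps 48 columns → grid now 161

remaining voxels: 161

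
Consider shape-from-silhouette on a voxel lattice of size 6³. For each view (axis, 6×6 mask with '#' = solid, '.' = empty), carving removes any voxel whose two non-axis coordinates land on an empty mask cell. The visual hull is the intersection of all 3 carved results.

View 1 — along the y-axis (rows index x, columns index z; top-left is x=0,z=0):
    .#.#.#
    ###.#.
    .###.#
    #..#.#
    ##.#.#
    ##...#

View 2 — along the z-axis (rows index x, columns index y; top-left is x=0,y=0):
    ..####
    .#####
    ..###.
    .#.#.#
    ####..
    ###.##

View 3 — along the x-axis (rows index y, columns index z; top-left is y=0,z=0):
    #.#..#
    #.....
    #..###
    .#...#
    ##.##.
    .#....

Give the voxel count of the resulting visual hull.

full grid |V| = 216
carve view 1 (along y, XZ-mask fill 21/36): 126 voxels remain
carve view 2 (along z, XY-mask fill 24/36): 84 voxels remain
carve view 3 (along x, YZ-mask fill 15/36): 39 voxels remain

remaining voxels: 39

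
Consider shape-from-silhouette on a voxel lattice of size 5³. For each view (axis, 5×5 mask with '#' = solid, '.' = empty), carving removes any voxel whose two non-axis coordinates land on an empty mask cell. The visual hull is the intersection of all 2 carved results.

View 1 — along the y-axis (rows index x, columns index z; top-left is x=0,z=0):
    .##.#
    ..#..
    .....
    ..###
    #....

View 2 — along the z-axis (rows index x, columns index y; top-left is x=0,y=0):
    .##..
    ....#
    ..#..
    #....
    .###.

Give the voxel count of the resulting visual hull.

start: 5×5×5 = 125 voxels
step 1: project along y, AND mask (8/25) → |grid| = 40
step 2: project along z, AND mask (8/25) → |grid| = 13

voxel count = 13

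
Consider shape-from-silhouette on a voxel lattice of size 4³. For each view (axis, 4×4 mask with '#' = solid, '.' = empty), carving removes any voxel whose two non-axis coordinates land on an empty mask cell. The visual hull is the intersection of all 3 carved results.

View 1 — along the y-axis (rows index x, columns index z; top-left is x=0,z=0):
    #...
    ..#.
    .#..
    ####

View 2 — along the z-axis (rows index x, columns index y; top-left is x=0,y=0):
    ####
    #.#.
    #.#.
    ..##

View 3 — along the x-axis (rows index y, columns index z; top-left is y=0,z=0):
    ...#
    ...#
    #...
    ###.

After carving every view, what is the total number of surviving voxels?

6 voxels

before carving: 64 voxels (4×4×4)
after view 1 [y-axis, 7 of 16 cells solid] → remaining = 28
after view 2 [z-axis, 10 of 16 cells solid] → remaining = 16
after view 3 [x-axis, 6 of 16 cells solid] → remaining = 6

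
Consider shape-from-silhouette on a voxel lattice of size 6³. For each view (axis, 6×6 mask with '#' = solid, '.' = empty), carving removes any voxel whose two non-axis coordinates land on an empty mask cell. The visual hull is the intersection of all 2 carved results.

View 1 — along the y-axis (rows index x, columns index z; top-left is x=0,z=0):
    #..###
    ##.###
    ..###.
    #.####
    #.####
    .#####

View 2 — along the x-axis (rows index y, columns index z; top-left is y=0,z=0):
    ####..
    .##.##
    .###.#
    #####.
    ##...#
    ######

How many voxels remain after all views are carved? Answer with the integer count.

|visual hull| = 110

full grid |V| = 216
carve view 1 (along y, XZ-mask fill 27/36): 162 voxels remain
carve view 2 (along x, YZ-mask fill 26/36): 110 voxels remain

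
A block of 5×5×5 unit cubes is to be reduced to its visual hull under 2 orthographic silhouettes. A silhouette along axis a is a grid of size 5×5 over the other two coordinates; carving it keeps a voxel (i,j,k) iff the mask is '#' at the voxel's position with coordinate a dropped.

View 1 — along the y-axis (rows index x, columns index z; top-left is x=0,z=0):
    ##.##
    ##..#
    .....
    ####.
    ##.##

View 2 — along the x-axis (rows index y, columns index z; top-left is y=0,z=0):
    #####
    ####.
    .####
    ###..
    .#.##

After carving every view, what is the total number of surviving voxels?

initial block: 5^3 = 125
[1] y-view keeps 15 columns → grid now 75
[2] x-view keeps 19 columns → grid now 57

|visual hull| = 57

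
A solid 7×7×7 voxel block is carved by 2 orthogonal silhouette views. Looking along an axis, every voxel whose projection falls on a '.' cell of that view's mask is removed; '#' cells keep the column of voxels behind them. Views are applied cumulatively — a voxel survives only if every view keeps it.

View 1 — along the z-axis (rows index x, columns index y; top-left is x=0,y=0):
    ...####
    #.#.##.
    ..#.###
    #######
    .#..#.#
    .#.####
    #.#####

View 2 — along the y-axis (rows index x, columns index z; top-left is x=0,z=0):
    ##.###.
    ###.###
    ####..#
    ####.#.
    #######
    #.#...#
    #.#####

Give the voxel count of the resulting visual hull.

before carving: 343 voxels (7×7×7)
carve view 1 (along z, XY-mask fill 33/49): 231 voxels remain
carve view 2 (along y, XZ-mask fill 37/49): 171 voxels remain

remaining voxels: 171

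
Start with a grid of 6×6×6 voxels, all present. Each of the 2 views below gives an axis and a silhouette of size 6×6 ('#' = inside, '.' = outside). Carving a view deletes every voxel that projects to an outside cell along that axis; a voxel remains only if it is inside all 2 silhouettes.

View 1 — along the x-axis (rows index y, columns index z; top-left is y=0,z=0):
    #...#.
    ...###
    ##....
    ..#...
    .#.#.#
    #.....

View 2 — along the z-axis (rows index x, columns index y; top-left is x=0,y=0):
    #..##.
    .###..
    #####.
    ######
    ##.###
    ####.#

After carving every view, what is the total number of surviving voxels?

|visual hull| = 54

initial block: 6^3 = 216
[1] x-view keeps 12 columns → grid now 72
[2] z-view keeps 27 columns → grid now 54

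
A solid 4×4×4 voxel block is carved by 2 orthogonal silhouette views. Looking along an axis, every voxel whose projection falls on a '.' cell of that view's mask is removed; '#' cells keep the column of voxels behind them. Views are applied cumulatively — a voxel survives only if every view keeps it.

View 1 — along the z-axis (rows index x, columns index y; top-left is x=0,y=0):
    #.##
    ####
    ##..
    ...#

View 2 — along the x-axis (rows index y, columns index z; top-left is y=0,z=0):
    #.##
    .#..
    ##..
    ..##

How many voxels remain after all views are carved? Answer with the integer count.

full grid |V| = 64
V1 z: intersect with XY mask (10 set) -- 40 left
V2 x: intersect with YZ mask (8 set) -- 21 left

|visual hull| = 21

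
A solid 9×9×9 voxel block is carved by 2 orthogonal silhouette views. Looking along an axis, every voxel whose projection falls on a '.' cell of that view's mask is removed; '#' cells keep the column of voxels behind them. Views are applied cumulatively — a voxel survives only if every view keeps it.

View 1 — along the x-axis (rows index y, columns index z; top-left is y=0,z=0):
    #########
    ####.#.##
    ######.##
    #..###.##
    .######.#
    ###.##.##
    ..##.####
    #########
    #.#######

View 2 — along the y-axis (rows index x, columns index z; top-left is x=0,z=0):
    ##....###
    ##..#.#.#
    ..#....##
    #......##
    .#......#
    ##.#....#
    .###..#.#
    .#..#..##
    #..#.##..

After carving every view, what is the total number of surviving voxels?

before carving: 729 voxels (9×9×9)
after view 1 [x-axis, 67 of 81 cells solid] → remaining = 603
after view 2 [y-axis, 35 of 81 cells solid] → remaining = 258

voxel count = 258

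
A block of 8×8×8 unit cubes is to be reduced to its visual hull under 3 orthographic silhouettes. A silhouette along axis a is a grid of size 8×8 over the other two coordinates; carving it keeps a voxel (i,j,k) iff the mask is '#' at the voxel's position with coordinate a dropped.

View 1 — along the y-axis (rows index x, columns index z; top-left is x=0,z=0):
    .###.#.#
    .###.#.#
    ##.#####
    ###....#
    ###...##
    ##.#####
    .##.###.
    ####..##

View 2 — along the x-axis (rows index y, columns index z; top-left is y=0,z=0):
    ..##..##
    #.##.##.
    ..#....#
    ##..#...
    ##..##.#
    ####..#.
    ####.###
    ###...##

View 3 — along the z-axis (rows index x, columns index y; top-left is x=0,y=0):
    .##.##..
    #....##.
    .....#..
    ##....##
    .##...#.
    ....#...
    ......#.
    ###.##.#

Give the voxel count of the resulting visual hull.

before carving: 512 voxels (8×8×8)
after view 1 [y-axis, 44 of 64 cells solid] → remaining = 352
after view 2 [x-axis, 36 of 64 cells solid] → remaining = 207
after view 3 [z-axis, 23 of 64 cells solid] → remaining = 80

remaining voxels: 80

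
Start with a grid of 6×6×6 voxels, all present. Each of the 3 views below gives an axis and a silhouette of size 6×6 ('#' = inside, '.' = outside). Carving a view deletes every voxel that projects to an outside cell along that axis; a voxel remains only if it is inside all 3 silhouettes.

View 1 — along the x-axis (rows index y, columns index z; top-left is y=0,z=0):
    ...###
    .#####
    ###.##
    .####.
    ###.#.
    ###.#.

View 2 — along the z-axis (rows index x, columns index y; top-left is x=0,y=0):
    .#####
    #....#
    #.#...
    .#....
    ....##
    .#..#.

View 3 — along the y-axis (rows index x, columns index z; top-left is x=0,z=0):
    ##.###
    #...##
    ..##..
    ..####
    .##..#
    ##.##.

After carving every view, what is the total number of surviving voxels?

37 voxels

before carving: 216 voxels (6×6×6)
  1. axis=0 (YZ plane), |mask|=25  ⇒  voxels=150
  2. axis=2 (XY plane), |mask|=14  ⇒  voxels=59
  3. axis=1 (XZ plane), |mask|=21  ⇒  voxels=37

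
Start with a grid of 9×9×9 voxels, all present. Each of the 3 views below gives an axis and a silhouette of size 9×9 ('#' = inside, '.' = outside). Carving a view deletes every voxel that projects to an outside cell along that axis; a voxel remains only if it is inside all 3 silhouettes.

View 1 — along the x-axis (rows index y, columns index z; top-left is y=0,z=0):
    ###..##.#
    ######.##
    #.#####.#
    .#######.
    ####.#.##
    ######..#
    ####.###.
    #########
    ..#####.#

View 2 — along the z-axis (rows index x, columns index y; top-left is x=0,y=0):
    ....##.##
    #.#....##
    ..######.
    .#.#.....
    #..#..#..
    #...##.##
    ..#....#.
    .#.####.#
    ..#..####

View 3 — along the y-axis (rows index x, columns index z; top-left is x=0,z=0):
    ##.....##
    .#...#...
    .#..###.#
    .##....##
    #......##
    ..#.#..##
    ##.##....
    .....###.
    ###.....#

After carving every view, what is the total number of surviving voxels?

remaining voxels: 104

full grid |V| = 729
after view 1 [x-axis, 64 of 81 cells solid] → remaining = 576
after view 2 [z-axis, 37 of 81 cells solid] → remaining = 265
after view 3 [y-axis, 33 of 81 cells solid] → remaining = 104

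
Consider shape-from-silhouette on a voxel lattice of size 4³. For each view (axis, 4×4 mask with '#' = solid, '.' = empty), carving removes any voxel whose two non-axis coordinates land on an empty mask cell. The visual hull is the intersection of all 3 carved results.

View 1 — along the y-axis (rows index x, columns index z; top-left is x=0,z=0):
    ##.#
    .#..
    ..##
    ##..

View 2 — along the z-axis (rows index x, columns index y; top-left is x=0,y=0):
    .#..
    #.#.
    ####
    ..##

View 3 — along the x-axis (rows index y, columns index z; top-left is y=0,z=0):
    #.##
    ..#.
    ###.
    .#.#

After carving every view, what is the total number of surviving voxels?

full grid |V| = 64
carve view 1 (along y, XZ-mask fill 8/16): 32 voxels remain
carve view 2 (along z, XY-mask fill 9/16): 17 voxels remain
carve view 3 (along x, YZ-mask fill 9/16): 9 voxels remain

|visual hull| = 9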